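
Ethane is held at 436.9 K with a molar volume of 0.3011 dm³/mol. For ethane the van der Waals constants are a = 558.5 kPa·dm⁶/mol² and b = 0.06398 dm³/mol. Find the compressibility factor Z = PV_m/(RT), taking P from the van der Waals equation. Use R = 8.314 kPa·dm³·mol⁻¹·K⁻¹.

P = RT/(V_m − b) − a/V_m² = (8.314)(436.9)/(0.3011 − 0.06398) − 558.5/(0.3011)²
  = 3632.4/0.23712 − 6160.3 = 15319 − 6160.3 = 9159 kPa
Z = PV_m/(RT) = (9159)(0.3011)/((8.314)(436.9)) = 2757.8/3632.4 = 0.7592

Z ≈ 0.7592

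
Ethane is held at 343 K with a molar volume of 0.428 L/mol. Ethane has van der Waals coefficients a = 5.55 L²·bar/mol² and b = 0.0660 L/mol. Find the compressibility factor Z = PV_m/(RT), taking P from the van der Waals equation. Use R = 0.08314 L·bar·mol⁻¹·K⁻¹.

Z ≈ 0.7276

P = RT/(V_m − b) − a/V_m² = (0.08314)(343)/(0.428 − 0.0660) − 5.55/(0.428)²
  = 28.517/0.36200 − 30.297 = 78.776 − 30.297 = 48.479 bar
Z = PV_m/(RT) = (48.479)(0.428)/((0.08314)(343)) = 20.749/28.517 = 0.7276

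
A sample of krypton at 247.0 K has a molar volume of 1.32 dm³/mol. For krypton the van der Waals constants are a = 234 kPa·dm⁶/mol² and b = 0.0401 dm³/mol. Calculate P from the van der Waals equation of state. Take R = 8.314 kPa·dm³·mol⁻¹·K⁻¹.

P ≈ 1470 kPa

P = RT/(V_m − b) − a/V_m²
RT/(V_m − b) = (8.314)(247.0)/(1.32 − 0.0401) = 2053.6/1.2799 = 1604.5 kPa
a/V_m² = 234/(1.32)² = 134.30 kPa
P = 1604.5 − 134.30 = 1470 kPa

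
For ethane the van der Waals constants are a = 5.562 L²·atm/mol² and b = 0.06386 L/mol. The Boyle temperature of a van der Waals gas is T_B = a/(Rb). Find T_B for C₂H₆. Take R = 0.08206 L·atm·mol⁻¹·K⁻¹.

For a van der Waals gas the second virial coefficient B₂ = b − a/(RT) vanishes at T_B = a/(Rb).
T_B = 5.562/(0.08206×0.06386) = 5.562/0.0052404 = 1061 K

T_B ≈ 1061 K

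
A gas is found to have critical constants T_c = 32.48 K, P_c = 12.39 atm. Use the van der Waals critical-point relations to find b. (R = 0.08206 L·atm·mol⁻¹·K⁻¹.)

b ≈ 0.02689 L/mol

From T_c = 8a/(27Rb) and P_c = a/(27b²): b = R T_c/(8 P_c).
b = (0.08206)(32.48)/(8×12.39) = 2.6653/99.120 = 0.02689 L/mol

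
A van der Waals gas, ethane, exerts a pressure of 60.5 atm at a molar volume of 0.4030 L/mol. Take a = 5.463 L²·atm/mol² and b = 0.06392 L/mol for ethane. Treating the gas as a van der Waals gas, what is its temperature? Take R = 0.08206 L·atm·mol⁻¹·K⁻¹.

T ≈ 389.0 K

T = (P + a/V_m²)(V_m − b)/R
P + a/V_m² = 60.5 + 5.463/(0.4030)² = 94.137 atm
V_m − b = 0.4030 − 0.06392 = 0.33908 L/mol
T = (94.137)(0.33908)/0.08206 = 389.0 K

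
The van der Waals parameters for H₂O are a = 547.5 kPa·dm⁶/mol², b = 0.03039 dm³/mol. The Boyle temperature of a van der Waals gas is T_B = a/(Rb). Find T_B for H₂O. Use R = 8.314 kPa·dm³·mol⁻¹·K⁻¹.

For a van der Waals gas the second virial coefficient B₂ = b − a/(RT) vanishes at T_B = a/(Rb).
T_B = 547.5/(8.314×0.03039) = 547.5/0.25266 = 2167 K

T_B ≈ 2167 K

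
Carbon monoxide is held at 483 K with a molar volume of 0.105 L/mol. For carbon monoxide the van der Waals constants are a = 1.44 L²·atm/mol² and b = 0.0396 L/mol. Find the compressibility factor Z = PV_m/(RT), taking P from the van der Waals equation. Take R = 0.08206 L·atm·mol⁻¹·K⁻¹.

P = RT/(V_m − b) − a/V_m² = (0.08206)(483)/(0.105 − 0.0396) − 1.44/(0.105)²
  = 39.635/0.065400 − 130.61 = 606.04 − 130.61 = 475.43 atm
Z = PV_m/(RT) = (475.43)(0.105)/((0.08206)(483)) = 49.920/39.635 = 1.259

Z ≈ 1.259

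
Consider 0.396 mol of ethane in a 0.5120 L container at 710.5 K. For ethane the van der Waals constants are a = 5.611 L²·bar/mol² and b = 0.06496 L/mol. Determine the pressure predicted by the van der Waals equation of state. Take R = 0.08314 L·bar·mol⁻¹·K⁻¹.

P ≈ 44.75 bar

P = nRT/(V − nb) − a n²/V²
nRT/(V − nb) = (0.396)(0.08314)(710.5)/(0.5120 − 0.396×0.06496) = 23.392/0.48628 = 48.104 bar
a n²/V² = (5.611)(0.396)²/(0.5120)² = 3.3565 bar
P = 48.104 − 3.3565 = 44.75 bar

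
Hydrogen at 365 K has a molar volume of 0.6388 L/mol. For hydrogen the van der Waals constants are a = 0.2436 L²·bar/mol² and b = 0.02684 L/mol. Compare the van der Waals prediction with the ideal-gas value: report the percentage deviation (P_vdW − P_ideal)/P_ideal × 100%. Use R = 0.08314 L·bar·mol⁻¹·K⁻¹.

Ideal: P_ideal = RT/V_m = (0.08314)(365)/0.6388 = 47.5049 bar
vdW: P = RT/(V_m − b) − a/V_m² = 30.3461/0.611960 − 0.2436/0.408065 = 49.5884 − 0.596964 = 48.9914 bar
% deviation = (48.9914 − 47.5049)/47.5049 × 100% = 3.13%

3.13 %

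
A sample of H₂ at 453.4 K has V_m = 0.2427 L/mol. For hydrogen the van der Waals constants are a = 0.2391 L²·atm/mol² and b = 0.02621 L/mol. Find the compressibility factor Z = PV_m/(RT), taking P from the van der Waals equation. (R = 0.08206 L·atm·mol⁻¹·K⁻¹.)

Z ≈ 1.095

P = RT/(V_m − b) − a/V_m² = (0.08206)(453.4)/(0.2427 − 0.02621) − 0.2391/(0.2427)²
  = 37.206/0.21649 − 4.0592 = 171.86 − 4.0592 = 167.80 atm
Z = PV_m/(RT) = (167.80)(0.2427)/((0.08206)(453.4)) = 40.725/37.206 = 1.095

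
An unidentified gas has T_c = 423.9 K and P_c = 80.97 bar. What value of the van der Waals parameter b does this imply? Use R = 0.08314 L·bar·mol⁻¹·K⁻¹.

From T_c = 8a/(27Rb) and P_c = a/(27b²): b = R T_c/(8 P_c).
b = (0.08314)(423.9)/(8×80.97) = 35.243/647.76 = 0.05441 L/mol

b ≈ 0.05441 L/mol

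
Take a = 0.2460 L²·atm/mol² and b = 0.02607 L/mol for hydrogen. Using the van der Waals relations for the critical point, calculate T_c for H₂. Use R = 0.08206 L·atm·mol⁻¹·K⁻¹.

T_c ≈ 34.07 K

For a van der Waals gas, T_c = 8a/(27Rb).
T_c = 8×0.2460/(27×0.08206×0.02607) = 1.9680/0.057761 = 34.07 K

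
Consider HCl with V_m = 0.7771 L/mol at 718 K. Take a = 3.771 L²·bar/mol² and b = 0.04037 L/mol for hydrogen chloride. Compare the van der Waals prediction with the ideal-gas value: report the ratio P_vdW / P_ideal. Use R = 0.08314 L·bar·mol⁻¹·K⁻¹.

Ideal: P_ideal = RT/V_m = (0.08314)(718)/0.7771 = 76.8170 bar
vdW: P = RT/(V_m − b) − a/V_m² = 59.6945/0.736730 − 3.771/0.603884 = 81.0263 − 6.24458 = 74.7817 bar
Ratio = 74.7817/76.8170 = 0.9735

P_vdW / P_ideal ≈ 0.9735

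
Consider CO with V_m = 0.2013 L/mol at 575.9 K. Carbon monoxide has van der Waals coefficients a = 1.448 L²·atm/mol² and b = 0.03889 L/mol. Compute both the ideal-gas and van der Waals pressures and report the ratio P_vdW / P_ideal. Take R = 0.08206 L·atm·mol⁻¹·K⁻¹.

Ideal: P_ideal = RT/V_m = (0.08206)(575.9)/0.2013 = 234.766 atm
vdW: P = RT/(V_m − b) − a/V_m² = 47.2584/0.162410 − 1.448/0.0405217 = 290.982 − 35.7339 = 255.248 atm
Ratio = 255.248/234.766 = 1.087

P_vdW / P_ideal ≈ 1.087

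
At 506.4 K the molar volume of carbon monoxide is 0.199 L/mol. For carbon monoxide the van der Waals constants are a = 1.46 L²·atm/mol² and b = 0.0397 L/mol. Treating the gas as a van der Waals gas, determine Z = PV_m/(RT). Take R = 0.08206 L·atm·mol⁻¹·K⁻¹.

Z ≈ 1.073

P = RT/(V_m − b) − a/V_m² = (0.08206)(506.4)/(0.199 − 0.0397) − 1.46/(0.199)²
  = 41.555/0.15930 − 36.868 = 260.86 − 36.868 = 223.99 atm
Z = PV_m/(RT) = (223.99)(0.199)/((0.08206)(506.4)) = 44.574/41.555 = 1.073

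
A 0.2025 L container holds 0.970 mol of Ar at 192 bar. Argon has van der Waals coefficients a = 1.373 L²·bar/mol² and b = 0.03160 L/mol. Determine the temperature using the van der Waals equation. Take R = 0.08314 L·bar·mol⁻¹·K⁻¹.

T ≈ 476.3 K

T = (P + a n²/V²)(V − nb)/(nR)
P + a n²/V² = 192 + (1.373)(0.970)²/(0.2025)² = 223.50 bar
V − nb = 0.2025 − (0.970)(0.03160) = 0.17185 L
T = (223.50)(0.17185)/((0.970)(0.08314)) = 476.3 K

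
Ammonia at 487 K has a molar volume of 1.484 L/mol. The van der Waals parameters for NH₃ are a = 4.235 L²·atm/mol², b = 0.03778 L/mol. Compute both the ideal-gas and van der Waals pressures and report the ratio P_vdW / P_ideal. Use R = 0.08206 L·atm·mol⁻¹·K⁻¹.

P_vdW / P_ideal ≈ 0.9547

Ideal: P_ideal = RT/V_m = (0.08206)(487)/1.484 = 26.9294 atm
vdW: P = RT/(V_m − b) − a/V_m² = 39.9632/1.44622 − 4.235/2.20226 = 27.6329 − 1.92302 = 25.7099 atm
Ratio = 25.7099/26.9294 = 0.9547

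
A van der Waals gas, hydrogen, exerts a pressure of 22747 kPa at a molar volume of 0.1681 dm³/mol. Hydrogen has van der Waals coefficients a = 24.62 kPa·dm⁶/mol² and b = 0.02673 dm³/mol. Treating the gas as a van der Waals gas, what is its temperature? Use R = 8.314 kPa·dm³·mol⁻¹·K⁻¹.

T ≈ 401.6 K

T = (P + a/V_m²)(V_m − b)/R
P + a/V_m² = 22747 + 24.62/(0.1681)² = 23618 kPa
V_m − b = 0.1681 − 0.02673 = 0.14137 dm³/mol
T = (23618)(0.14137)/8.314 = 401.6 K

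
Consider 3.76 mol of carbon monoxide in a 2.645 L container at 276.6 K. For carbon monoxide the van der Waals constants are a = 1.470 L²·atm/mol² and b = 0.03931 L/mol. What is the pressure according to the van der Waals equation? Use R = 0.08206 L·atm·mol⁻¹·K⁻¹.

P ≈ 31.21 atm

P = nRT/(V − nb) − a n²/V²
nRT/(V − nb) = (3.76)(0.08206)(276.6)/(2.645 − 3.76×0.03931) = 85.344/2.4972 = 34.176 atm
a n²/V² = (1.470)(3.76)²/(2.645)² = 2.9706 atm
P = 34.176 − 2.9706 = 31.21 atm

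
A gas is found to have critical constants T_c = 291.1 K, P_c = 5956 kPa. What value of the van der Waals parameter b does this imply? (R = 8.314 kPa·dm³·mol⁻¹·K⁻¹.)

From T_c = 8a/(27Rb) and P_c = a/(27b²): b = R T_c/(8 P_c).
b = (8.314)(291.1)/(8×5956) = 2420.2/47648 = 0.05079 dm³/mol

b ≈ 0.05079 dm³/mol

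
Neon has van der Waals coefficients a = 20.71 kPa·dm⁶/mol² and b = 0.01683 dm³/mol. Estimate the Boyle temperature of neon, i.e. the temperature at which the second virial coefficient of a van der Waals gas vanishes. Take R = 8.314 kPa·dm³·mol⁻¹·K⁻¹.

T_B ≈ 148.0 K

For a van der Waals gas the second virial coefficient B₂ = b − a/(RT) vanishes at T_B = a/(Rb).
T_B = 20.71/(8.314×0.01683) = 20.71/0.13992 = 148.0 K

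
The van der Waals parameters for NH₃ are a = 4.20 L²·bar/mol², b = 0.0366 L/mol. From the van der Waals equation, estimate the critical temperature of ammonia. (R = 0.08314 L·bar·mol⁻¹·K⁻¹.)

For a van der Waals gas, T_c = 8a/(27Rb).
T_c = 8×4.20/(27×0.08314×0.0366) = 33.600/0.082159 = 409.0 K

T_c ≈ 409.0 K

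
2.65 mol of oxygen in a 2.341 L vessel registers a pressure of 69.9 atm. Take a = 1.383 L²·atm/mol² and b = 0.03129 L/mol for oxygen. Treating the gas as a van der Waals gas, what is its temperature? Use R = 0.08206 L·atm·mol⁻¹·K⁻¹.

T = (P + a n²/V²)(V − nb)/(nR)
P + a n²/V² = 69.9 + (1.383)(2.65)²/(2.341)² = 71.672 atm
V − nb = 2.341 − (2.65)(0.03129) = 2.2581 L
T = (71.672)(2.2581)/((2.65)(0.08206)) = 744.2 K

T ≈ 744.2 K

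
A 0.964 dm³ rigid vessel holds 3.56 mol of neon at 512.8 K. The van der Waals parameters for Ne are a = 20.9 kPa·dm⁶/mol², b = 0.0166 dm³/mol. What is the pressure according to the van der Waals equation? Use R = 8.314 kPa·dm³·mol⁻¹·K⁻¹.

P = nRT/(V − nb) − a n²/V²
nRT/(V − nb) = (3.56)(8.314)(512.8)/(0.964 − 3.56×0.0166) = 15178/0.90490 = 16773 kPa
a n²/V² = (20.9)(3.56)²/(0.964)² = 285.03 kPa
P = 16773 − 285.03 = 16488 kPa

P ≈ 16488 kPa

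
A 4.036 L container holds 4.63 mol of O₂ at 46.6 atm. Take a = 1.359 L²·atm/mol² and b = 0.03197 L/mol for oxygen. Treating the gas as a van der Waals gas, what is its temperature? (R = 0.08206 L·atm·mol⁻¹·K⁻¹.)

T ≈ 495.2 K

T = (P + a n²/V²)(V − nb)/(nR)
P + a n²/V² = 46.6 + (1.359)(4.63)²/(4.036)² = 48.388 atm
V − nb = 4.036 − (4.63)(0.03197) = 3.8880 L
T = (48.388)(3.8880)/((4.63)(0.08206)) = 495.2 K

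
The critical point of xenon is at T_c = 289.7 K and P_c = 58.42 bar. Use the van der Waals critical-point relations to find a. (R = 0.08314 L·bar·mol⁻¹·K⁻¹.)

From T_c = 8a/(27Rb) and P_c = a/(27b²): a = 27 R² T_c²/(64 P_c).
a = 27×(0.08314)²×(289.7)²/(64×58.42) = 15663/3738.9 = 4.189 L²·bar/mol²

a ≈ 4.189 L²·bar/mol²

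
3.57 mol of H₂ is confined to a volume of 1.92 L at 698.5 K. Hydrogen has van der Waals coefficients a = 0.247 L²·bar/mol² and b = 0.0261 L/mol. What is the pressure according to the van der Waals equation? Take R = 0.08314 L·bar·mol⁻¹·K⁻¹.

P = nRT/(V − nb) − a n²/V²
nRT/(V − nb) = (3.57)(0.08314)(698.5)/(1.92 − 3.57×0.0261) = 207.32/1.8268 = 113.49 bar
a n²/V² = (0.247)(3.57)²/(1.92)² = 0.85395 bar
P = 113.49 − 0.85395 = 112.6 bar

P ≈ 112.6 bar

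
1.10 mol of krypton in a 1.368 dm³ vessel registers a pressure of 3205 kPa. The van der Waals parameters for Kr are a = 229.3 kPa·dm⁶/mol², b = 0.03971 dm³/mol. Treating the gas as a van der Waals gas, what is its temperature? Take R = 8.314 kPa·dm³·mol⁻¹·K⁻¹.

T ≈ 485.6 K

T = (P + a n²/V²)(V − nb)/(nR)
P + a n²/V² = 3205 + (229.3)(1.10)²/(1.368)² = 3353.3 kPa
V − nb = 1.368 − (1.10)(0.03971) = 1.3243 dm³
T = (3353.3)(1.3243)/((1.10)(8.314)) = 485.6 K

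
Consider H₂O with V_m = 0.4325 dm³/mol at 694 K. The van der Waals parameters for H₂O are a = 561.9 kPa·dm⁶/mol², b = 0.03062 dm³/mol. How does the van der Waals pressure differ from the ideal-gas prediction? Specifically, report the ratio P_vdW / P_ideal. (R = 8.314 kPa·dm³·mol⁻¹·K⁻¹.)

Ideal: P_ideal = RT/V_m = (8.314)(694)/0.4325 = 13340.8 kPa
vdW: P = RT/(V_m − b) − a/V_m² = 5769.92/0.401880 − 561.9/0.187056 = 14357.3 − 3003.91 = 11353.4 kPa
Ratio = 11353.4/13340.8 = 0.8510

P_vdW / P_ideal ≈ 0.8510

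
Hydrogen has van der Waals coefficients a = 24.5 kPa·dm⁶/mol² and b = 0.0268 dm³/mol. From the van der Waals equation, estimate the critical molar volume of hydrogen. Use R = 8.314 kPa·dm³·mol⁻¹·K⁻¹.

V_m,c ≈ 0.08040 dm³/mol

For a van der Waals gas, V_m,c = 3b.
V_m,c = 3×0.0268 = 0.08040 dm³/mol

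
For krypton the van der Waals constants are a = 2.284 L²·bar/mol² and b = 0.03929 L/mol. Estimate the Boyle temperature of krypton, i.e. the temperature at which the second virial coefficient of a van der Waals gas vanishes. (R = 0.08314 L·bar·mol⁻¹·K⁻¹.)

For a van der Waals gas the second virial coefficient B₂ = b − a/(RT) vanishes at T_B = a/(Rb).
T_B = 2.284/(0.08314×0.03929) = 2.284/0.0032666 = 699.2 K

T_B ≈ 699.2 K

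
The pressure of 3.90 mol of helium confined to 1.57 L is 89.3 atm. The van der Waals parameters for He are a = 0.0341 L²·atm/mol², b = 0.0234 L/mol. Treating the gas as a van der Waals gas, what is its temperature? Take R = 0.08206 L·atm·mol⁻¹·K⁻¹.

T ≈ 413.6 K

T = (P + a n²/V²)(V − nb)/(nR)
P + a n²/V² = 89.3 + (0.0341)(3.90)²/(1.57)² = 89.510 atm
V − nb = 1.57 − (3.90)(0.0234) = 1.4787 L
T = (89.510)(1.4787)/((3.90)(0.08206)) = 413.6 K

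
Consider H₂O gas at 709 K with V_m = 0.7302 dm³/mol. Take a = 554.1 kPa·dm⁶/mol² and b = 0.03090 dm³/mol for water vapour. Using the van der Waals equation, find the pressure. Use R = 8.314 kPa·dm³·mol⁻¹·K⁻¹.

P ≈ 7390 kPa

P = RT/(V_m − b) − a/V_m²
RT/(V_m − b) = (8.314)(709)/(0.7302 − 0.03090) = 5894.6/0.69930 = 8429.3 kPa
a/V_m² = 554.1/(0.7302)² = 1039.2 kPa
P = 8429.3 − 1039.2 = 7390 kPa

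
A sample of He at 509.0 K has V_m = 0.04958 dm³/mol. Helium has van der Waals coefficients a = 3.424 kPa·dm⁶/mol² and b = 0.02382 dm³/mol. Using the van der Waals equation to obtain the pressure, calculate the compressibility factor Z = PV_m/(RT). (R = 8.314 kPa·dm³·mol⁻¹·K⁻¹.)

P = RT/(V_m − b) − a/V_m² = (8.314)(509.0)/(0.04958 − 0.02382) − 3.424/(0.04958)²
  = 4231.8/0.025760 − 1392.9 = 164278 − 1392.9 = 162885 kPa
Z = PV_m/(RT) = (162885)(0.04958)/((8.314)(509.0)) = 8075.8/4231.8 = 1.908

Z ≈ 1.908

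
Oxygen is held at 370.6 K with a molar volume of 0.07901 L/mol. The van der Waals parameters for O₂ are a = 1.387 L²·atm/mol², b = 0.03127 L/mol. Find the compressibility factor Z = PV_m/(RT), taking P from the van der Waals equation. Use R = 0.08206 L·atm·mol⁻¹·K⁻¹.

P = RT/(V_m − b) − a/V_m² = (0.08206)(370.6)/(0.07901 − 0.03127) − 1.387/(0.07901)²
  = 30.411/0.047740 − 222.18 = 637.01 − 222.18 = 414.83 atm
Z = PV_m/(RT) = (414.83)(0.07901)/((0.08206)(370.6)) = 32.776/30.411 = 1.078

Z ≈ 1.078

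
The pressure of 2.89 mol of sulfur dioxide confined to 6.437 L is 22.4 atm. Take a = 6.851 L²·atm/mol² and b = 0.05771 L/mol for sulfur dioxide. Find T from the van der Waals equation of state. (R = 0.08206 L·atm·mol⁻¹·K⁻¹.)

T ≈ 628.8 K

T = (P + a n²/V²)(V − nb)/(nR)
P + a n²/V² = 22.4 + (6.851)(2.89)²/(6.437)² = 23.781 atm
V − nb = 6.437 − (2.89)(0.05771) = 6.2702 L
T = (23.781)(6.2702)/((2.89)(0.08206)) = 628.8 K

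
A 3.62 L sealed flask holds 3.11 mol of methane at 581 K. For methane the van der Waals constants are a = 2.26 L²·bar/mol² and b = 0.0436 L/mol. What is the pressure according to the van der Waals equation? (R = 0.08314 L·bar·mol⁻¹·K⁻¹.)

P = nRT/(V − nb) − a n²/V²
nRT/(V − nb) = (3.11)(0.08314)(581)/(3.62 − 3.11×0.0436) = 150.23/3.4844 = 43.115 bar
a n²/V² = (2.26)(3.11)²/(3.62)² = 1.6681 bar
P = 43.115 − 1.6681 = 41.45 bar

P ≈ 41.45 bar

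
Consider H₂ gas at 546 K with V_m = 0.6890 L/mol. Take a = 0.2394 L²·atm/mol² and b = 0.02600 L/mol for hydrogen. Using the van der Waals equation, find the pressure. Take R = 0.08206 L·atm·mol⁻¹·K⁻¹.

P = RT/(V_m − b) − a/V_m²
RT/(V_m − b) = (0.08206)(546)/(0.6890 − 0.02600) = 44.805/0.66300 = 67.579 atm
a/V_m² = 0.2394/(0.6890)² = 0.50430 atm
P = 67.579 − 0.50430 = 67.07 atm

P ≈ 67.07 atm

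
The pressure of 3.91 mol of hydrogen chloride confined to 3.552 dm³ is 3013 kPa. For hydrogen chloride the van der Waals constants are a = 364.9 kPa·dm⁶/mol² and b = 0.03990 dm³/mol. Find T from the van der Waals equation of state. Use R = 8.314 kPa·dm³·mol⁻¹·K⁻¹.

T ≈ 361.0 K

T = (P + a n²/V²)(V − nb)/(nR)
P + a n²/V² = 3013 + (364.9)(3.91)²/(3.552)² = 3455.2 kPa
V − nb = 3.552 − (3.91)(0.03990) = 3.3960 dm³
T = (3455.2)(3.3960)/((3.91)(8.314)) = 361.0 K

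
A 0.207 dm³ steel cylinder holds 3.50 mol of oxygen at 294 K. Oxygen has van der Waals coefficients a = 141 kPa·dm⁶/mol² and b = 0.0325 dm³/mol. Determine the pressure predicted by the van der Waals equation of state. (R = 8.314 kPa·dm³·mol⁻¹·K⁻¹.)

P = nRT/(V − nb) − a n²/V²
nRT/(V − nb) = (3.50)(8.314)(294)/(0.207 − 3.50×0.0325) = 8555.1/0.093250 = 91744 kPa
a n²/V² = (141)(3.50)²/(0.207)² = 40310 kPa
P = 91744 − 40310 = 51434 kPa

P ≈ 51434 kPa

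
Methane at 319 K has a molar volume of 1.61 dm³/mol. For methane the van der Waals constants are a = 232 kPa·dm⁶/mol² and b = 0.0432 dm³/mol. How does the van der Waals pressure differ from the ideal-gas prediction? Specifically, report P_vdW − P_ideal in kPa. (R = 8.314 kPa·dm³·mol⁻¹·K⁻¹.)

ΔP ≈ -44.1 kPa

Ideal: P_ideal = RT/V_m = (8.314)(319)/1.61 = 1647.31 kPa
vdW: P = RT/(V_m − b) − a/V_m² = 2652.17/1.56680 − 232/2.59210 = 1692.73 − 89.5027 = 1603.23 kPa
ΔP = 1603.23 − 1647.31 = -44.1 kPa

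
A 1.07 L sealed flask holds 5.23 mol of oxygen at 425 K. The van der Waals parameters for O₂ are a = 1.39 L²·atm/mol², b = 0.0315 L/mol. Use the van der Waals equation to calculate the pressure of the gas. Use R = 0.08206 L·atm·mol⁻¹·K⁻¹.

P = nRT/(V − nb) − a n²/V²
nRT/(V − nb) = (5.23)(0.08206)(425)/(1.07 − 5.23×0.0315) = 182.40/0.90526 = 201.49 atm
a n²/V² = (1.39)(5.23)²/(1.07)² = 33.209 atm
P = 201.49 − 33.209 = 168.3 atm

P ≈ 168.3 atm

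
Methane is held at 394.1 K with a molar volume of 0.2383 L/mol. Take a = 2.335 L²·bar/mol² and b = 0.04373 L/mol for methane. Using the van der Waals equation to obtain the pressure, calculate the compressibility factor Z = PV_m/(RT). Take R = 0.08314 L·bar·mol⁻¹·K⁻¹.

Z ≈ 0.9257

P = RT/(V_m − b) − a/V_m² = (0.08314)(394.1)/(0.2383 − 0.04373) − 2.335/(0.2383)²
  = 32.765/0.19457 − 41.119 = 168.40 − 41.119 = 127.28 bar
Z = PV_m/(RT) = (127.28)(0.2383)/((0.08314)(394.1)) = 30.331/32.765 = 0.9257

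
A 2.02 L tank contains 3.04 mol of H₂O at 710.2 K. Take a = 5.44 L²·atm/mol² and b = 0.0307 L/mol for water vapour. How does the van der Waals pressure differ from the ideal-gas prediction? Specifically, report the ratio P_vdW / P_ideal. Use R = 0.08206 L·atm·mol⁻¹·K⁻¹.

P_vdW / P_ideal ≈ 0.9080

Ideal: P_ideal = nRT/V = (3.04)(0.08206)(710.2)/2.02 = 87.7070 atm
vdW: P = nRT/(V − nb) − a n²/V² = 177.168/1.92667 − 50.2743/4.08040 = 91.9556 − 12.3209 = 79.6347 atm
Ratio = 79.6347/87.7070 = 0.9080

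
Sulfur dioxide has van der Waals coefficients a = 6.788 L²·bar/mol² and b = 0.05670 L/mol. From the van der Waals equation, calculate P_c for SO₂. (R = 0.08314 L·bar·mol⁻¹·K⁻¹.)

P_c ≈ 78.20 bar

For a van der Waals gas, P_c = a/(27b²).
P_c = 6.788/(27×(0.05670)²) = 6.788/0.086802 = 78.20 bar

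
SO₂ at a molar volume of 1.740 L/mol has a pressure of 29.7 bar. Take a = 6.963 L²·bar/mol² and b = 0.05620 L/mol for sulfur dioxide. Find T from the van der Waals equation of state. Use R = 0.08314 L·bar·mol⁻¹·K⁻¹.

T = (P + a/V_m²)(V_m − b)/R
P + a/V_m² = 29.7 + 6.963/(1.740)² = 32.000 bar
V_m − b = 1.740 − 0.05620 = 1.6838 L/mol
T = (32.000)(1.6838)/0.08314 = 648.1 K

T ≈ 648.1 K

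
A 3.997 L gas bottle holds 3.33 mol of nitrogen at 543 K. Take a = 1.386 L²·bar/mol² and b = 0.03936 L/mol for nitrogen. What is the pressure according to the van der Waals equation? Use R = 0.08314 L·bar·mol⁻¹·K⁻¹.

P ≈ 37.92 bar

P = nRT/(V − nb) − a n²/V²
nRT/(V − nb) = (3.33)(0.08314)(543)/(3.997 − 3.33×0.03936) = 150.33/3.8659 = 38.886 bar
a n²/V² = (1.386)(3.33)²/(3.997)² = 0.96202 bar
P = 38.886 − 0.96202 = 37.92 bar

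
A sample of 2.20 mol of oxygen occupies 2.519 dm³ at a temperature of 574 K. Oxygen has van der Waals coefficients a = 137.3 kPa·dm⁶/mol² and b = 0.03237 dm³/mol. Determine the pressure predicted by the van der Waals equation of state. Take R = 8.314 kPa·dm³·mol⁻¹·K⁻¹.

P = nRT/(V − nb) − a n²/V²
nRT/(V − nb) = (2.20)(8.314)(574)/(2.519 − 2.20×0.03237) = 10499/2.4478 = 4289.2 kPa
a n²/V² = (137.3)(2.20)²/(2.519)² = 104.73 kPa
P = 4289.2 − 104.73 = 4184 kPa

P ≈ 4184 kPa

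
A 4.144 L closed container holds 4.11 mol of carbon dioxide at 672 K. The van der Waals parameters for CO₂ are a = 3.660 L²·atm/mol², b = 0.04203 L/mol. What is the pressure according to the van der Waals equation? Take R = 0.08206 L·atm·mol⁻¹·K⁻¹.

P = nRT/(V − nb) − a n²/V²
nRT/(V − nb) = (4.11)(0.08206)(672)/(4.144 − 4.11×0.04203) = 226.64/3.9713 = 57.069 atm
a n²/V² = (3.660)(4.11)²/(4.144)² = 3.6002 atm
P = 57.069 − 3.6002 = 53.47 atm

P ≈ 53.47 atm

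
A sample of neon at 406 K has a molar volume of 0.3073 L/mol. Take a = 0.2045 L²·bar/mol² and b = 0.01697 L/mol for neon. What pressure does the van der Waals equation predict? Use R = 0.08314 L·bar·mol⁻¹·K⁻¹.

P ≈ 114.1 bar

P = RT/(V_m − b) − a/V_m²
RT/(V_m − b) = (0.08314)(406)/(0.3073 − 0.01697) = 33.755/0.29033 = 116.26 bar
a/V_m² = 0.2045/(0.3073)² = 2.1655 bar
P = 116.26 − 2.1655 = 114.1 bar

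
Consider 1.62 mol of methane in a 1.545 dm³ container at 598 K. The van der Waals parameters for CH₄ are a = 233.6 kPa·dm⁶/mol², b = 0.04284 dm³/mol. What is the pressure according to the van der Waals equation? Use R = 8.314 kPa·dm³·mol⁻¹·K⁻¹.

P ≈ 5201 kPa

P = nRT/(V − nb) − a n²/V²
nRT/(V − nb) = (1.62)(8.314)(598)/(1.545 − 1.62×0.04284) = 8054.3/1.4756 = 5458.3 kPa
a n²/V² = (233.6)(1.62)²/(1.545)² = 256.83 kPa
P = 5458.3 − 256.83 = 5201 kPa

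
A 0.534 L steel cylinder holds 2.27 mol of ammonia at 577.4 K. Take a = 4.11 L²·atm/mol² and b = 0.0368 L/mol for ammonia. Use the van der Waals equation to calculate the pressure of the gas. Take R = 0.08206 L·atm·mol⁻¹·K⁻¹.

P = nRT/(V − nb) − a n²/V²
nRT/(V − nb) = (2.27)(0.08206)(577.4)/(0.534 − 2.27×0.0368) = 107.56/0.45046 = 238.78 atm
a n²/V² = (4.11)(2.27)²/(0.534)² = 74.270 atm
P = 238.78 − 74.270 = 164.5 atm

P ≈ 164.5 atm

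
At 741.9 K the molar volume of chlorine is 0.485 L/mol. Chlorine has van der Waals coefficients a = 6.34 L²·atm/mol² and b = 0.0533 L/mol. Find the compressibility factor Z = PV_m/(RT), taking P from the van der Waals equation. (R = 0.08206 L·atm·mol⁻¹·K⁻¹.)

Z ≈ 0.9087

P = RT/(V_m − b) − a/V_m² = (0.08206)(741.9)/(0.485 − 0.0533) − 6.34/(0.485)²
  = 60.880/0.43170 − 26.953 = 141.02 − 26.953 = 114.07 atm
Z = PV_m/(RT) = (114.07)(0.485)/((0.08206)(741.9)) = 55.324/60.880 = 0.9087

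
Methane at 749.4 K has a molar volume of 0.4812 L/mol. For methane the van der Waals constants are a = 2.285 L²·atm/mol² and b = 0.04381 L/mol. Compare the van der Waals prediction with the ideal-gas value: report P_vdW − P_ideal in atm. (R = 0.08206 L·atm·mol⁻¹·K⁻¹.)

ΔP ≈ 2.93 atm

Ideal: P_ideal = RT/V_m = (0.08206)(749.4)/0.4812 = 127.797 atm
vdW: P = RT/(V_m − b) − a/V_m² = 61.4958/0.437390 − 2.285/0.231553 = 140.597 − 9.86815 = 130.729 atm
ΔP = 130.729 − 127.797 = 2.93 atm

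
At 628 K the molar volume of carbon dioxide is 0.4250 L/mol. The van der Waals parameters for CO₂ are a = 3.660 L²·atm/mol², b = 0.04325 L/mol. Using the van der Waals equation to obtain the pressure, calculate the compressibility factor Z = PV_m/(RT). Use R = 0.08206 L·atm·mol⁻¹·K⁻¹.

Z ≈ 0.9462

P = RT/(V_m − b) − a/V_m² = (0.08206)(628)/(0.4250 − 0.04325) − 3.660/(0.4250)²
  = 51.534/0.38175 − 20.263 = 134.99 − 20.263 = 114.73 atm
Z = PV_m/(RT) = (114.73)(0.4250)/((0.08206)(628)) = 48.760/51.534 = 0.9462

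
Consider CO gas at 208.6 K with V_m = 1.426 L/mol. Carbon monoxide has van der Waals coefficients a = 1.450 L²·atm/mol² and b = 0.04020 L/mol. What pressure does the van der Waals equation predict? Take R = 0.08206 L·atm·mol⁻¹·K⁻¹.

P ≈ 11.64 atm

P = RT/(V_m − b) − a/V_m²
RT/(V_m − b) = (0.08206)(208.6)/(1.426 − 0.04020) = 17.118/1.3858 = 12.352 atm
a/V_m² = 1.450/(1.426)² = 0.71306 atm
P = 12.352 − 0.71306 = 11.64 atm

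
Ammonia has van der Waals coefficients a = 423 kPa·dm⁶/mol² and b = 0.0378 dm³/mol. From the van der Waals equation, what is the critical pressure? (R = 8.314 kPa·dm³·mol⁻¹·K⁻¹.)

P_c ≈ 10965 kPa

For a van der Waals gas, P_c = a/(27b²).
P_c = 423/(27×(0.0378)²) = 423/0.038579 = 10965 kPa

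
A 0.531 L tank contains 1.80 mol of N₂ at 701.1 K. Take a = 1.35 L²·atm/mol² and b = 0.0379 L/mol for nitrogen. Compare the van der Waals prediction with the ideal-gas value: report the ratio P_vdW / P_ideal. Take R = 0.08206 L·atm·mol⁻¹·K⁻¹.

Ideal: P_ideal = nRT/V = (1.80)(0.08206)(701.1)/0.531 = 195.025 atm
vdW: P = nRT/(V − nb) − a n²/V² = 103.558/0.462780 − 4.37400/0.281961 = 223.774 − 15.5128 = 208.261 atm
Ratio = 208.261/195.025 = 1.068

P_vdW / P_ideal ≈ 1.068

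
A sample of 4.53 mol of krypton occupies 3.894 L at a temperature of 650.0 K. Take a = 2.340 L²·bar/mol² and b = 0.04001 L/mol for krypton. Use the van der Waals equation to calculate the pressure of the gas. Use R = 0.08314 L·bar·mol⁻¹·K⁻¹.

P = nRT/(V − nb) − a n²/V²
nRT/(V − nb) = (4.53)(0.08314)(650.0)/(3.894 − 4.53×0.04001) = 244.81/3.7128 = 65.937 bar
a n²/V² = (2.340)(4.53)²/(3.894)² = 3.1668 bar
P = 65.937 − 3.1668 = 62.77 bar

P ≈ 62.77 bar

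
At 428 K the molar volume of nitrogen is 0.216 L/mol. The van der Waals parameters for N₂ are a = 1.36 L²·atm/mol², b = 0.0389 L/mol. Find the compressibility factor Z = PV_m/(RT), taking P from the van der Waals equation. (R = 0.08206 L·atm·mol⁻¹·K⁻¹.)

Z ≈ 1.040

P = RT/(V_m − b) − a/V_m² = (0.08206)(428)/(0.216 − 0.0389) − 1.36/(0.216)²
  = 35.122/0.17710 − 29.150 = 198.32 − 29.150 = 169.17 atm
Z = PV_m/(RT) = (169.17)(0.216)/((0.08206)(428)) = 36.541/35.122 = 1.040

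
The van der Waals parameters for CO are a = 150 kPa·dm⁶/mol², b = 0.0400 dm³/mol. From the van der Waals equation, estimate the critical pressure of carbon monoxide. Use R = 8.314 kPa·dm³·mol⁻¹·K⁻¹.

P_c ≈ 3472 kPa

For a van der Waals gas, P_c = a/(27b²).
P_c = 150/(27×(0.0400)²) = 150/0.043200 = 3472 kPa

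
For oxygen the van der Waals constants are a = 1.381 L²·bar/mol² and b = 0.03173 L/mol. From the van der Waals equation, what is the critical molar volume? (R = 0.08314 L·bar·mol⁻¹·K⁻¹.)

V_m,c ≈ 0.09519 L/mol

For a van der Waals gas, V_m,c = 3b.
V_m,c = 3×0.03173 = 0.09519 L/mol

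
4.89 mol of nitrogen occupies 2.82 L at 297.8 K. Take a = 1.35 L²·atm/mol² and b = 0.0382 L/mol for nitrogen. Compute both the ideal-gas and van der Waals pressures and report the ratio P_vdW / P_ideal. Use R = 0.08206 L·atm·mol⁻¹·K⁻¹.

Ideal: P_ideal = nRT/V = (4.89)(0.08206)(297.8)/2.82 = 42.3756 atm
vdW: P = nRT/(V − nb) − a n²/V² = 119.499/2.63320 − 32.2813/7.95240 = 45.3817 − 4.05932 = 41.3224 atm
Ratio = 41.3224/42.3756 = 0.9751

P_vdW / P_ideal ≈ 0.9751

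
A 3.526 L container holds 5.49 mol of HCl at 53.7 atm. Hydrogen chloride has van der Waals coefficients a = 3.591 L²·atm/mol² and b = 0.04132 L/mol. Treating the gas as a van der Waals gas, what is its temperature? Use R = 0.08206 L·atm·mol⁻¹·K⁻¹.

T = (P + a n²/V²)(V − nb)/(nR)
P + a n²/V² = 53.7 + (3.591)(5.49)²/(3.526)² = 62.406 atm
V − nb = 3.526 − (5.49)(0.04132) = 3.2992 L
T = (62.406)(3.2992)/((5.49)(0.08206)) = 457.0 K

T ≈ 457.0 K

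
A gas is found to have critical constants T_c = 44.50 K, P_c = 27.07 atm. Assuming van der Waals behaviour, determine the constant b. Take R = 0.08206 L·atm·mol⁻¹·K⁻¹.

b ≈ 0.01686 L/mol

From T_c = 8a/(27Rb) and P_c = a/(27b²): b = R T_c/(8 P_c).
b = (0.08206)(44.50)/(8×27.07) = 3.6517/216.56 = 0.01686 L/mol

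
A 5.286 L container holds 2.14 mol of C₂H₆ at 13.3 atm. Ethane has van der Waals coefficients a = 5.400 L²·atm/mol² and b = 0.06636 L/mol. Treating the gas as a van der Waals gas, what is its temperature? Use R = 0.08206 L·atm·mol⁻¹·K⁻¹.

T = (P + a n²/V²)(V − nb)/(nR)
P + a n²/V² = 13.3 + (5.400)(2.14)²/(5.286)² = 14.185 atm
V − nb = 5.286 − (2.14)(0.06636) = 5.1440 L
T = (14.185)(5.1440)/((2.14)(0.08206)) = 415.5 K

T ≈ 415.5 K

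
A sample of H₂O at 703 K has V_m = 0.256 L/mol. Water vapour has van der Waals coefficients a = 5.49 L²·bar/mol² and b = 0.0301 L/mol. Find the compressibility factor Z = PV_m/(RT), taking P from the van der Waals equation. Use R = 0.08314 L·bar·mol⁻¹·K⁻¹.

P = RT/(V_m − b) − a/V_m² = (0.08314)(703)/(0.256 − 0.0301) − 5.49/(0.256)²
  = 58.447/0.22590 − 83.771 = 258.73 − 83.771 = 174.96 bar
Z = PV_m/(RT) = (174.96)(0.256)/((0.08314)(703)) = 44.790/58.447 = 0.7663

Z ≈ 0.7663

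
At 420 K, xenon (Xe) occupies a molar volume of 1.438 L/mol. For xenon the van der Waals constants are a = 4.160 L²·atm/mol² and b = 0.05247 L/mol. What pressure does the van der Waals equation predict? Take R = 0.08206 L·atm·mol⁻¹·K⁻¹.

P ≈ 22.86 atm

P = RT/(V_m − b) − a/V_m²
RT/(V_m − b) = (0.08206)(420)/(1.438 − 0.05247) = 34.465/1.3855 = 24.875 atm
a/V_m² = 4.160/(1.438)² = 2.0118 atm
P = 24.875 − 2.0118 = 22.86 atm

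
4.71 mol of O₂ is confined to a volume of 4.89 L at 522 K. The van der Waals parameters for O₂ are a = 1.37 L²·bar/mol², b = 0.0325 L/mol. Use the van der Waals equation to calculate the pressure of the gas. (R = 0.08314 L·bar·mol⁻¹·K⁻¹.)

P = nRT/(V − nb) − a n²/V²
nRT/(V − nb) = (4.71)(0.08314)(522)/(4.89 − 4.71×0.0325) = 204.41/4.7369 = 43.153 bar
a n²/V² = (1.37)(4.71)²/(4.89)² = 1.2710 bar
P = 43.153 − 1.2710 = 41.88 bar

P ≈ 41.88 bar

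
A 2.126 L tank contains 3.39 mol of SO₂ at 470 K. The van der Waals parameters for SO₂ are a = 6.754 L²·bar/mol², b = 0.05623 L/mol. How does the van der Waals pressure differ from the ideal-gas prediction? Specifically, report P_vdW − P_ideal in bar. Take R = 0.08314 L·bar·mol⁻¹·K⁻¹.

ΔP ≈ -11.04 bar

Ideal: P_ideal = nRT/V = (3.39)(0.08314)(470)/2.126 = 62.3081 bar
vdW: P = nRT/(V − nb) − a n²/V² = 132.467/1.93538 − 77.6176/4.51988 = 68.4450 − 17.1725 = 51.2725 bar
ΔP = 51.2725 − 62.3081 = -11.04 bar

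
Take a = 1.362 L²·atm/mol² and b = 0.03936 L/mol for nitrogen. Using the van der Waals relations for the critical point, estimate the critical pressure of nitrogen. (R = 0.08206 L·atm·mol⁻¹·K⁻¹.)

P_c ≈ 32.56 atm

For a van der Waals gas, P_c = a/(27b²).
P_c = 1.362/(27×(0.03936)²) = 1.362/0.041829 = 32.56 atm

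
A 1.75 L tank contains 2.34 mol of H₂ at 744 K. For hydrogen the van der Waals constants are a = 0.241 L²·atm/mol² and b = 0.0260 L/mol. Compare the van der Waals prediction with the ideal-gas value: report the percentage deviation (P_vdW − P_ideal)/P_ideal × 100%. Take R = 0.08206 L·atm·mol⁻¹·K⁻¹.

Ideal: P_ideal = nRT/V = (2.34)(0.08206)(744)/1.75 = 81.6361 atm
vdW: P = nRT/(V − nb) − a n²/V² = 142.863/1.68916 − 1.31962/3.06250 = 84.5764 − 0.430896 = 84.1455 atm
% deviation = (84.1455 − 81.6361)/81.6361 × 100% = 3.07%

3.07 %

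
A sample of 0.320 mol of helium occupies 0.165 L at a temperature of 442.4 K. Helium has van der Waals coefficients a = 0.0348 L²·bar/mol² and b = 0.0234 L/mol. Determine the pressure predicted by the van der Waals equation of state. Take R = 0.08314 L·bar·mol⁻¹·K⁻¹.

P ≈ 74.59 bar

P = nRT/(V − nb) − a n²/V²
nRT/(V − nb) = (0.320)(0.08314)(442.4)/(0.165 − 0.320×0.0234) = 11.770/0.15751 = 74.725 bar
a n²/V² = (0.0348)(0.320)²/(0.165)² = 0.13089 bar
P = 74.725 − 0.13089 = 74.59 bar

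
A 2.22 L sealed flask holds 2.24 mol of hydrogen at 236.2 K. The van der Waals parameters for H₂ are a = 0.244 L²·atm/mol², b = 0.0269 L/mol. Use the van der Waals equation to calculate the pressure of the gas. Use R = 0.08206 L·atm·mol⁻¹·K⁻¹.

P ≈ 19.85 atm

P = nRT/(V − nb) − a n²/V²
nRT/(V − nb) = (2.24)(0.08206)(236.2)/(2.22 − 2.24×0.0269) = 43.417/2.1597 = 20.103 atm
a n²/V² = (0.244)(2.24)²/(2.22)² = 0.24842 atm
P = 20.103 − 0.24842 = 19.85 atm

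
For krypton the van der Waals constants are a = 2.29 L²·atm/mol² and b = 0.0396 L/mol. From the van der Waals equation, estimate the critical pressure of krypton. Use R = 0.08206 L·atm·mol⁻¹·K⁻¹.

P_c ≈ 54.09 atm

For a van der Waals gas, P_c = a/(27b²).
P_c = 2.29/(27×(0.0396)²) = 2.29/0.042340 = 54.09 atm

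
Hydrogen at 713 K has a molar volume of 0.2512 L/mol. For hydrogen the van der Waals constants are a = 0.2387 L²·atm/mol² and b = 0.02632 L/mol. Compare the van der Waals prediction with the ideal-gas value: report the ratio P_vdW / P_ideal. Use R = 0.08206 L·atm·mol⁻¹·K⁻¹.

P_vdW / P_ideal ≈ 1.101

Ideal: P_ideal = RT/V_m = (0.08206)(713)/0.2512 = 232.917 atm
vdW: P = RT/(V_m − b) − a/V_m² = 58.5088/0.224880 − 0.2387/0.0631014 = 260.178 − 3.78280 = 256.395 atm
Ratio = 256.395/232.917 = 1.101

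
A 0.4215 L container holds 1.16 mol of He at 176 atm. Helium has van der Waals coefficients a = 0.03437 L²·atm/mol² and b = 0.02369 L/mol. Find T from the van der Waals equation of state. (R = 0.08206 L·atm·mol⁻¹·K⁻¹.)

T ≈ 729.6 K

T = (P + a n²/V²)(V − nb)/(nR)
P + a n²/V² = 176 + (0.03437)(1.16)²/(0.4215)² = 176.26 atm
V − nb = 0.4215 − (1.16)(0.02369) = 0.39402 L
T = (176.26)(0.39402)/((1.16)(0.08206)) = 729.6 K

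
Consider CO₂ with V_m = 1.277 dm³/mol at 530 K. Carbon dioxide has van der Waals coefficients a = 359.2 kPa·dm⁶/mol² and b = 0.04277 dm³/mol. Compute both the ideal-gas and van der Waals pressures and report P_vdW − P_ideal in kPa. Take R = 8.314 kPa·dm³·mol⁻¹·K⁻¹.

Ideal: P_ideal = RT/V_m = (8.314)(530)/1.277 = 3450.60 kPa
vdW: P = RT/(V_m − b) − a/V_m² = 4406.42/1.23423 − 359.2/1.63073 = 3570.18 − 220.269 = 3349.91 kPa
ΔP = 3349.91 − 3450.60 = -100.7 kPa

ΔP ≈ -100.7 kPa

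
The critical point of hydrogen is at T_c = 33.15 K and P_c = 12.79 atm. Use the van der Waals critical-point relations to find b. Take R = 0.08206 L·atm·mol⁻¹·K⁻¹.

From T_c = 8a/(27Rb) and P_c = a/(27b²): b = R T_c/(8 P_c).
b = (0.08206)(33.15)/(8×12.79) = 2.7203/102.32 = 0.02659 L/mol

b ≈ 0.02659 L/mol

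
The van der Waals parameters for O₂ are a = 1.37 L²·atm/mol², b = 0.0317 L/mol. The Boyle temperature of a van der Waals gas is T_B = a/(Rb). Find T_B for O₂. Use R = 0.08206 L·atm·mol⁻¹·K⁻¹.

For a van der Waals gas the second virial coefficient B₂ = b − a/(RT) vanishes at T_B = a/(Rb).
T_B = 1.37/(0.08206×0.0317) = 1.37/0.0026013 = 526.7 K

T_B ≈ 526.7 K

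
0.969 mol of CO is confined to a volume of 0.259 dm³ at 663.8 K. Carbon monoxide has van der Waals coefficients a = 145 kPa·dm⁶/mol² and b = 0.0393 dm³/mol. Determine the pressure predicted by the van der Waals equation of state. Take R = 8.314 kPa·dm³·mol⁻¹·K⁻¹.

P ≈ 22177 kPa

P = nRT/(V − nb) − a n²/V²
nRT/(V − nb) = (0.969)(8.314)(663.8)/(0.259 − 0.969×0.0393) = 5347.7/0.22092 = 24207 kPa
a n²/V² = (145)(0.969)²/(0.259)² = 2029.6 kPa
P = 24207 − 2029.6 = 22177 kPa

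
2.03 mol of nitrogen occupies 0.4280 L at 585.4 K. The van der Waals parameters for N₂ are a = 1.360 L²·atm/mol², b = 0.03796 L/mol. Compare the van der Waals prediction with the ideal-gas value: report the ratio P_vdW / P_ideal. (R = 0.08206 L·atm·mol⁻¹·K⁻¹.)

P_vdW / P_ideal ≈ 1.085

Ideal: P_ideal = nRT/V = (2.03)(0.08206)(585.4)/0.4280 = 227.843 atm
vdW: P = nRT/(V − nb) − a n²/V² = 97.5170/0.350941 − 5.60442/0.183184 = 277.873 − 30.5945 = 247.279 atm
Ratio = 247.279/227.843 = 1.085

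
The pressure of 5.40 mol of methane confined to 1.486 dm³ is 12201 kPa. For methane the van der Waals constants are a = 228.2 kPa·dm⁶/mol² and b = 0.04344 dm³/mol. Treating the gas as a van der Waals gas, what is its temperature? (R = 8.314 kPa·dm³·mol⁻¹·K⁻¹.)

T = (P + a n²/V²)(V − nb)/(nR)
P + a n²/V² = 12201 + (228.2)(5.40)²/(1.486)² = 15214 kPa
V − nb = 1.486 − (5.40)(0.04344) = 1.2514 dm³
T = (15214)(1.2514)/((5.40)(8.314)) = 424.1 K

T ≈ 424.1 K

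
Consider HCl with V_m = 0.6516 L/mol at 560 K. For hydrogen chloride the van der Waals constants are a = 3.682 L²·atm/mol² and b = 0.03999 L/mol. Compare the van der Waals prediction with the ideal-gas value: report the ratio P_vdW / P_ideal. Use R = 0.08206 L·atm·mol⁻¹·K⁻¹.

P_vdW / P_ideal ≈ 0.9424

Ideal: P_ideal = RT/V_m = (0.08206)(560)/0.6516 = 70.5242 atm
vdW: P = RT/(V_m − b) − a/V_m² = 45.9536/0.611610 − 3.682/0.424583 = 75.1355 − 8.67204 = 66.4635 atm
Ratio = 66.4635/70.5242 = 0.9424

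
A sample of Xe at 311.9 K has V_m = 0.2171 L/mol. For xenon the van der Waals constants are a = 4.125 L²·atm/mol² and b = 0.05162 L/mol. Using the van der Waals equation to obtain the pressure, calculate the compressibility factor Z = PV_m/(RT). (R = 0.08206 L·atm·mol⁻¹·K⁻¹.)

P = RT/(V_m − b) − a/V_m² = (0.08206)(311.9)/(0.2171 − 0.05162) − 4.125/(0.2171)²
  = 25.595/0.16548 − 87.519 = 154.67 − 87.519 = 67.15 atm
Z = PV_m/(RT) = (67.15)(0.2171)/((0.08206)(311.9)) = 14.578/25.595 = 0.5696

Z ≈ 0.5696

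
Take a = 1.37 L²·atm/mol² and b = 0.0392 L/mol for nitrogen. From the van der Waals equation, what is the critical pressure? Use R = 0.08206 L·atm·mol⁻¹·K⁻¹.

P_c ≈ 33.02 atm

For a van der Waals gas, P_c = a/(27b²).
P_c = 1.37/(27×(0.0392)²) = 1.37/0.041489 = 33.02 atm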